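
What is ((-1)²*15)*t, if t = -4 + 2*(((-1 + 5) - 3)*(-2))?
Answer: -120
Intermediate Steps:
t = -8 (t = -4 + 2*((4 - 3)*(-2)) = -4 + 2*(1*(-2)) = -4 + 2*(-2) = -4 - 4 = -8)
((-1)²*15)*t = ((-1)²*15)*(-8) = (1*15)*(-8) = 15*(-8) = -120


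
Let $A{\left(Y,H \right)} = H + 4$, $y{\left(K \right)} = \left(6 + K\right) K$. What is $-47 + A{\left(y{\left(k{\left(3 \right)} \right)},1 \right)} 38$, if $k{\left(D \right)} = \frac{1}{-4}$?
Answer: $143$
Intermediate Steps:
$k{\left(D \right)} = - \frac{1}{4}$
$y{\left(K \right)} = K \left(6 + K\right)$
$A{\left(Y,H \right)} = 4 + H$
$-47 + A{\left(y{\left(k{\left(3 \right)} \right)},1 \right)} 38 = -47 + \left(4 + 1\right) 38 = -47 + 5 \cdot 38 = -47 + 190 = 143$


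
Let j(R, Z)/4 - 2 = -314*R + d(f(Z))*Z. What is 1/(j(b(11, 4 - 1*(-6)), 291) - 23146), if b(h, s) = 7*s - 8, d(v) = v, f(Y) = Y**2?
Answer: 1/98467674 ≈ 1.0156e-8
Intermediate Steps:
b(h, s) = -8 + 7*s
j(R, Z) = 8 - 1256*R + 4*Z**3 (j(R, Z) = 8 + 4*(-314*R + Z**2*Z) = 8 + 4*(-314*R + Z**3) = 8 + 4*(Z**3 - 314*R) = 8 + (-1256*R + 4*Z**3) = 8 - 1256*R + 4*Z**3)
1/(j(b(11, 4 - 1*(-6)), 291) - 23146) = 1/((8 - 1256*(-8 + 7*(4 - 1*(-6))) + 4*291**3) - 23146) = 1/((8 - 1256*(-8 + 7*(4 + 6)) + 4*24642171) - 23146) = 1/((8 - 1256*(-8 + 7*10) + 98568684) - 23146) = 1/((8 - 1256*(-8 + 70) + 98568684) - 23146) = 1/((8 - 1256*62 + 98568684) - 23146) = 1/((8 - 77872 + 98568684) - 23146) = 1/(98490820 - 23146) = 1/98467674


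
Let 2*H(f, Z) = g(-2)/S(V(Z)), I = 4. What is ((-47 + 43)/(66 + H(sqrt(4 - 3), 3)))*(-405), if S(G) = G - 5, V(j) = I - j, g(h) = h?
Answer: 1296/53 ≈ 24.453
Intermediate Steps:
V(j) = 4 - j
S(G) = -5 + G
H(f, Z) = -1/(-1 - Z) (H(f, Z) = (-2/(-5 + (4 - Z)))/2 = (-2/(-1 - Z))/2 = -1/(-1 - Z))
((-47 + 43)/(66 + H(sqrt(4 - 3), 3)))*(-405) = ((-47 + 43)/(66 + 1/(1 + 3)))*(-405) = -4/(66 + 1/4)*(-405) = -4/265/4*(-405) = -4*4/265*(-405) = -16/265*(-405) = 1296/53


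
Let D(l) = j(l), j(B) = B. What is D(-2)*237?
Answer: -474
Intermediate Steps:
D(l) = l
D(-2)*237 = -2*237 = -474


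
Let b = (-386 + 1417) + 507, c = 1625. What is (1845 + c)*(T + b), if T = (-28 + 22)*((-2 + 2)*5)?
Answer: 5336860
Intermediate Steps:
T = 0 (T = -0*5 = -6*0 = 0)
b = 1538 (b = 1031 + 507 = 1538)
(1845 + c)*(T + b) = (1845 + 1625)*(0 + 1538) = 3470*1538 = 5336860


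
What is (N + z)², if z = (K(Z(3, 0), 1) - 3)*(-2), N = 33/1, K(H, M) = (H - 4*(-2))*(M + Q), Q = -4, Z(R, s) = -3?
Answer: 4761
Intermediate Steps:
K(H, M) = (-4 + M)*(8 + H) (K(H, M) = (H - 4*(-2))*(M - 4) = (H + 8)*(-4 + M) = (8 + H)*(-4 + M) = (-4 + M)*(8 + H))
N = 33 (N = 33*1 = 33)
z = 36 (z = ((-32 - 4*(-3) + 8*1 - 3*1) - 3)*(-2) = ((-32 + 12 + 8 - 3) - 3)*(-2) = (-15 - 3)*(-2) = -18*(-2) = 36)
(N + z)² = (33 + 36)² = 69² = 4761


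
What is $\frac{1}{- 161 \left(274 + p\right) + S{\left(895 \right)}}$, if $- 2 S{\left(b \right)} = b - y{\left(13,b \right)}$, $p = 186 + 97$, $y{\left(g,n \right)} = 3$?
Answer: $- \frac{1}{90123} \approx -1.1096 \cdot 10^{-5}$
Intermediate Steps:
$p = 283$
$S{\left(b \right)} = \frac{3}{2} - \frac{b}{2}$ ($S{\left(b \right)} = - \frac{b - 3}{2} = - \frac{-3 + b}{2} = \frac{3}{2} - \frac{b}{2}$)
$\frac{1}{- 161 \left(274 + p\right) + S{\left(895 \right)}} = \frac{1}{- 161 \left(274 + 283\right) + \left(\frac{3}{2} - \frac{895}{2}\right)} = \frac{1}{\left(-161\right) 557 + \left(\frac{3}{2} - \frac{895}{2}\right)} = \frac{1}{-89677 - 446} = \frac{1}{-90123} = - \frac{1}{90123}$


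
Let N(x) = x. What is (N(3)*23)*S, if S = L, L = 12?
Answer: 828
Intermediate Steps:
S = 12
(N(3)*23)*S = (3*23)*12 = 69*12 = 828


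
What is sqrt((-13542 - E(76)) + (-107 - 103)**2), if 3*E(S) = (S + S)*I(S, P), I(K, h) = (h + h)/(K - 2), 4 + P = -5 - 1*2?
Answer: sqrt(376690710)/111 ≈ 174.85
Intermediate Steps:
P = -11 (P = -4 + (-5 - 1*2) = -4 + (-5 - 2) = -4 - 7 = -11)
I(K, h) = 2*h/(-2 + K) (I(K, h) = (2*h)/(-2 + K) = 2*h/(-2 + K))
E(S) = -44*S/(3*(-2 + S)) (E(S) = ((S + S)*(2*(-11)/(-2 + S)))/3 = ((2*S)*(-22/(-2 + S)))/3 = (-44*S/(-2 + S))/3 = -44*S/(3*(-2 + S)))
sqrt((-13542 - E(76)) + (-107 - 103)**2) = sqrt((-13542 - (-44)*76/(-6 + 3*76)) + (-107 - 103)**2) = sqrt((-13542 - (-44)*76/(-6 + 228)) + (-210)**2) = sqrt((-13542 - (-44)*76/222) + 44100) = sqrt((-13542 - 1*(-1672/111)) + 44100) = sqrt((-13542 + 1672/111) + 44100) = sqrt(-1501490/111 + 44100) = sqrt(3393610/111) = sqrt(376690710)/111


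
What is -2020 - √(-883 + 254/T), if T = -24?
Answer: -2020 - I*√32169/6 ≈ -2020.0 - 29.893*I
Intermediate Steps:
-2020 - √(-883 + 254/T) = -2020 - √(-883 + 254/(-24)) = -2020 - √(-883 + 254*(-1/24)) = -2020 - √(-883 - 127/12) = -2020 - √(-10723/12) = -2020 - I*√32169/6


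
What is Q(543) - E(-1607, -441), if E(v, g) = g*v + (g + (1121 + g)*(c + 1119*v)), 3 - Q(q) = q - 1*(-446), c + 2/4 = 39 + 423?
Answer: 1221775388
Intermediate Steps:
c = 923/2 (c = -1/2 + (39 + 423) = -1/2 + 462 = 923/2 ≈ 461.50)
Q(q) = -443 - q (Q(q) = 3 - (q - 1*(-446)) = 3 - (q + 446) = 3 - (446 + q) = 3 + (-446 - q) = -443 - q)
E(v, g) = g + g*v + (1121 + g)*(923/2 + 1119*v) (E(v, g) = g*v + (g + (1121 + g)*(923/2 + 1119*v)) = g + g*v + (1121 + g)*(923/2 + 1119*v))
Q(543) - E(-1607, -441) = (-443 - 1*543) - (1034683/2 + 1254399*(-1607) + (925/2)*(-441) + 1120*(-441)*(-1607)) = (-443 - 543) - (1034683/2 - 2015819193 - 407925/2 + 793729440) = -986 - 1*(-1221776374) = -986 + 1221776374 = 1221775388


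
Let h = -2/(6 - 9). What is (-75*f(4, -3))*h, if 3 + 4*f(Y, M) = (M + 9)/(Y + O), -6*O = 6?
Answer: 25/2 ≈ 12.500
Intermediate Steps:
O = -1 (O = -⅙*6 = -1)
f(Y, M) = -¾ + (9 + M)/(4*(-1 + Y)) (f(Y, M) = -¾ + ((M + 9)/(Y - 1))/4 = -¾ + ((9 + M)/(-1 + Y))/4 = -¾ + (9 + M)/(4*(-1 + Y)))
h = ⅔ (h = -2/(-3) = -⅓*(-2) = ⅔ ≈ 0.66667)
(-75*f(4, -3))*h = -75*(12 - 3 - 3*4)/(4*(-1 + 4))*(⅔) = -75*(12 - 3 - 12)/(4*3)*(⅔) = -75*(-3)/(4*3)*(⅔) = -75*(-¼)*(⅔) = (75/4)*(⅔) = 25/2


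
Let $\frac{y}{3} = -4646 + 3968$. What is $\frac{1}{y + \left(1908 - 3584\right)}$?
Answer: $- \frac{1}{3710} \approx -0.00026954$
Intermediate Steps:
$y = -2034$ ($y = 3 \left(-4646 + 3968\right) = 3 \left(-678\right) = -2034$)
$\frac{1}{y + \left(1908 - 3584\right)} = \frac{1}{-2034 + \left(1908 - 3584\right)} = \frac{1}{-2034 - 1676} = \frac{1}{-3710} = - \frac{1}{3710}$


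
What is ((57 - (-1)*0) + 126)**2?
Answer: 33489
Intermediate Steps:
((57 - (-1)*0) + 126)**2 = ((57 - 1*0) + 126)**2 = ((57 + 0) + 126)**2 = (57 + 126)**2 = 183**2 = 33489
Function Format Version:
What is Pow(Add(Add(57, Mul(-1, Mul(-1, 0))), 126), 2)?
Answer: 33489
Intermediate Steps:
Pow(Add(Add(57, Mul(-1, Mul(-1, 0))), 126), 2) = Pow(Add(Add(57, Mul(-1, 0)), 126), 2) = Pow(Add(Add(57, 0), 126), 2) = Pow(Add(57, 126), 2) = Pow(183, 2) = 33489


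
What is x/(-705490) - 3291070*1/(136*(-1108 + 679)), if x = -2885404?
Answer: 622540746319/10290277140 ≈ 60.498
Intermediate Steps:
x/(-705490) - 3291070*1/(136*(-1108 + 679)) = -2885404/(-705490) - 3291070*1/(136*(-1108 + 679)) = -2885404*(-1/705490) - 3291070/(136*(-429)) = 1442702/352745 - 3291070/(-58344) = 1442702/352745 - 3291070*(-1/58344) = 1442702/352745 + 1645535/29172 = 622540746319/10290277140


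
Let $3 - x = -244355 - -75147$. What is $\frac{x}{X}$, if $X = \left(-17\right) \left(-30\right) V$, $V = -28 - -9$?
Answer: $- \frac{169211}{9690} \approx -17.462$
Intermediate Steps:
$x = 169211$ ($x = 3 - \left(-244355 - -75147\right) = 3 - \left(-244355 + 75147\right) = 3 - -169208 = 3 + 169208 = 169211$)
$V = -19$ ($V = -28 + 9 = -19$)
$X = -9690$ ($X = \left(-17\right) \left(-30\right) \left(-19\right) = 510 \left(-19\right) = -9690$)
$\frac{x}{X} = \frac{169211}{-9690} = 169211 \left(- \frac{1}{9690}\right) = - \frac{169211}{9690}$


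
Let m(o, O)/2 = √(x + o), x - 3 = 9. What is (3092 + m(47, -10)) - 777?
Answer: 2315 + 2*√59 ≈ 2330.4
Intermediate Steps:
x = 12 (x = 3 + 9 = 12)
m(o, O) = 2*√(12 + o)
(3092 + m(47, -10)) - 777 = (3092 + 2*√(12 + 47)) - 777 = (3092 + 2*√59) - 777 = 2315 + 2*√59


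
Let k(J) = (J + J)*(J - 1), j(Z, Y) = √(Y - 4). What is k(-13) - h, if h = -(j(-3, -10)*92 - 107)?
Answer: 257 + 92*I*√14 ≈ 257.0 + 344.23*I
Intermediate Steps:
j(Z, Y) = √(-4 + Y)
k(J) = 2*J*(-1 + J) (k(J) = (2*J)*(-1 + J) = 2*J*(-1 + J))
h = 107 - 92*I*√14 (h = -(√(-4 - 10)*92 - 107) = -(√(-14)*92 - 107) = -((I*√14)*92 - 107) = -(92*I*√14 - 107) = -(-107 + 92*I*√14) = 107 - 92*I*√14 ≈ 107.0 - 344.23*I)
k(-13) - h = 2*(-13)*(-1 - 13) - (107 - 92*I*√14) = 2*(-13)*(-14) + (-107 + 92*I*√14) = 364 + (-107 + 92*I*√14) = 257 + 92*I*√14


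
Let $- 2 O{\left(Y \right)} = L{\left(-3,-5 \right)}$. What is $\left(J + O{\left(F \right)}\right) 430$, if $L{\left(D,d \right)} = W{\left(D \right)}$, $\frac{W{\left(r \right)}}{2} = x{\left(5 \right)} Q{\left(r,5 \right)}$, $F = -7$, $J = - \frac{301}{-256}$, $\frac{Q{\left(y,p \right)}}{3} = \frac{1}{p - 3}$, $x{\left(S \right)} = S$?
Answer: $- \frac{348085}{128} \approx -2719.4$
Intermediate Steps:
$Q{\left(y,p \right)} = \frac{3}{-3 + p}$ ($Q{\left(y,p \right)} = \frac{3}{p - 3} = \frac{3}{-3 + p}$)
$J = \frac{301}{256}$ ($J = \left(-301\right) \left(- \frac{1}{256}\right) = \frac{301}{256} \approx 1.1758$)
$W{\left(r \right)} = 15$ ($W{\left(r \right)} = 2 \cdot 5 \frac{3}{-3 + 5} = 2 \cdot 5 \cdot \frac{3}{2} = 2 \cdot \frac{15}{2} = 15$)
$L{\left(D,d \right)} = 15$
$O{\left(Y \right)} = - \frac{15}{2}$ ($O{\left(Y \right)} = \left(- \frac{1}{2}\right) 15 = - \frac{15}{2}$)
$\left(J + O{\left(F \right)}\right) 430 = \left(\frac{301}{256} - \frac{15}{2}\right) 430 = \left(- \frac{1619}{256}\right) 430 = - \frac{348085}{128}$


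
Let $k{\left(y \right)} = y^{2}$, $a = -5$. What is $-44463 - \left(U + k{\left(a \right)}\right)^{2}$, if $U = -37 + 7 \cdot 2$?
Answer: $-44467$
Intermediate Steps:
$U = -23$ ($U = -37 + 14 = -23$)
$-44463 - \left(U + k{\left(a \right)}\right)^{2} = -44463 - \left(-23 + \left(-5\right)^{2}\right)^{2} = -44463 - \left(-23 + 25\right)^{2} = -44463 - 2^{2} = -44463 - 4 = -44467$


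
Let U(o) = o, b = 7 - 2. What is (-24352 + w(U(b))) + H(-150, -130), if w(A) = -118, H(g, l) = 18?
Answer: -24452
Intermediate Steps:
b = 5
(-24352 + w(U(b))) + H(-150, -130) = (-24352 - 118) + 18 = -24470 + 18 = -24452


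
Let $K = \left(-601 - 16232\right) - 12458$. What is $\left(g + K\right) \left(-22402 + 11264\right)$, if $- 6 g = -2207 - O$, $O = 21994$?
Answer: $281318035$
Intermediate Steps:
$g = \frac{8067}{2}$ ($g = - \frac{-2207 - 21994}{6} = \left(- \frac{1}{6}\right) \left(-24201\right) = \frac{8067}{2} \approx 4033.5$)
$K = -29291$ ($K = -16833 - 12458 = -29291$)
$\left(g + K\right) \left(-22402 + 11264\right) = \left(\frac{8067}{2} - 29291\right) \left(-22402 + 11264\right) = \left(- \frac{50515}{2}\right) \left(-11138\right) = 281318035$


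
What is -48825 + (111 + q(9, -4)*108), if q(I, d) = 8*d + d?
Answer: -52602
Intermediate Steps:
q(I, d) = 9*d
-48825 + (111 + q(9, -4)*108) = -48825 + (111 + (9*(-4))*108) = -48825 + (111 - 36*108) = -48825 + (111 - 3888) = -48825 - 3777 = -52602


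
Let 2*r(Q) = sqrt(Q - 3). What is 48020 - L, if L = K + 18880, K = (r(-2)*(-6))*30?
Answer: 29140 + 90*I*sqrt(5) ≈ 29140.0 + 201.25*I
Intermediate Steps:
r(Q) = sqrt(-3 + Q)/2 (r(Q) = sqrt(Q - 3)/2 = sqrt(-3 + Q)/2)
K = -90*I*sqrt(5) (K = ((sqrt(-3 - 2)/2)*(-6))*30 = ((sqrt(-5)/2)*(-6))*30 = (((I*sqrt(5))/2)*(-6))*30 = ((I*sqrt(5)/2)*(-6))*30 = -3*I*sqrt(5)*30 = -90*I*sqrt(5) ≈ -201.25*I)
L = 18880 - 90*I*sqrt(5) (L = -90*I*sqrt(5) + 18880 = 18880 - 90*I*sqrt(5) ≈ 18880.0 - 201.25*I)
48020 - L = 48020 - (18880 - 90*I*sqrt(5)) = 48020 + (-18880 + 90*I*sqrt(5)) = 29140 + 90*I*sqrt(5)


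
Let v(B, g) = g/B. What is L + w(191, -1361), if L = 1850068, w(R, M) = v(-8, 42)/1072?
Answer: 7933091563/4288 ≈ 1.8501e+6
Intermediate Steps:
w(R, M) = -21/4288 (w(R, M) = (42/(-8))/1072 = (42*(-⅛))*(1/1072) = -21/4*1/1072 = -21/4288)
L + w(191, -1361) = 1850068 - 21/4288 = 7933091563/4288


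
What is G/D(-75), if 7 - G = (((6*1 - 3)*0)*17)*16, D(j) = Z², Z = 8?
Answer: 7/64 ≈ 0.10938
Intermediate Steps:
D(j) = 64 (D(j) = 8² = 64)
G = 7 (G = 7 - ((6*1 - 3)*0)*17*16 = 7 - ((6 - 3)*0)*17*16 = 7 - (3*0)*17*16 = 7 - 0*17*16 = 7 - 0*16 = 7 - 1*0 = 7 + 0 = 7)
G/D(-75) = 7/64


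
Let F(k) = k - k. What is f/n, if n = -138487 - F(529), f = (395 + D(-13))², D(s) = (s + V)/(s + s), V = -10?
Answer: -105945849/93617212 ≈ -1.1317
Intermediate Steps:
D(s) = (-10 + s)/(2*s) (D(s) = (s - 10)/(s + s) = (-10 + s)/((2*s)) = (-10 + s)*(1/(2*s)) = (-10 + s)/(2*s))
F(k) = 0
f = 105945849/676 (f = (395 + (½)*(-10 - 13)/(-13))² = (395 + (½)*(-1/13)*(-23))² = (395 + 23/26)² = (10293/26)² = 105945849/676 ≈ 1.5672e+5)
n = -138487 (n = -138487 - 1*0 = -138487 + 0 = -138487)
f/n = (105945849/676)/(-138487) = (105945849/676)*(-1/138487) = -105945849/93617212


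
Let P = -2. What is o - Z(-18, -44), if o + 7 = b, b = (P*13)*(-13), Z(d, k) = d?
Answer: 349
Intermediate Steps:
b = 338 (b = -2*13*(-13) = -26*(-13) = 338)
o = 331 (o = -7 + 338 = 331)
o - Z(-18, -44) = 331 - 1*(-18) = 331 + 18 = 349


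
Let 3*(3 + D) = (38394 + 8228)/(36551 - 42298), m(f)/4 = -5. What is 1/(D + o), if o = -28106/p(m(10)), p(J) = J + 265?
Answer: -603435/72667153 ≈ -0.0083041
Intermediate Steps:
m(f) = -20 (m(f) = 4*(-5) = -20)
p(J) = 265 + J
o = -28106/245 (o = -28106/(265 - 20) = -28106/245 ≈ -114.72)
D = -98345/17241 (D = -3 + ((38394 + 8228)/(36551 - 42298))/3 = -3 + (46622/(-5747))/3 = -3 + (46622*(-1/5747))/3 = -3 + (⅓)*(-46622/5747) = -3 - 46622/17241 = -98345/17241 ≈ -5.7041)
1/(D + o) = 1/(-98345/17241 - 28106/245) = 1/(-72667153/603435) = -603435/72667153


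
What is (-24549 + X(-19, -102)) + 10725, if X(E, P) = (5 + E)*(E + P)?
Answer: -12130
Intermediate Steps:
(-24549 + X(-19, -102)) + 10725 = (-24549 + ((-19)² + 5*(-19) + 5*(-102) - 19*(-102))) + 10725 = (-24549 + (361 - 95 - 510 + 1938)) + 10725 = (-24549 + 1694) + 10725 = -22855 + 10725 = -12130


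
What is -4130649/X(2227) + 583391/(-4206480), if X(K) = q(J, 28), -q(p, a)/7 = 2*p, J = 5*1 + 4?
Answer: 965301049903/29445360 ≈ 32783.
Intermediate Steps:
J = 9 (J = 5 + 4 = 9)
q(p, a) = -14*p
X(K) = -126 (X(K) = -14*9 = -126)
-4130649/X(2227) + 583391/(-4206480) = -4130649/(-126) + 583391/(-4206480) = -4130649*(-1/126) + 583391*(-1/4206480) = 458961/14 - 583391/4206480 = 965301049903/29445360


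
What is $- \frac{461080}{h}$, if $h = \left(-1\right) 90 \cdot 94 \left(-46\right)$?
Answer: $- \frac{11527}{9729} \approx -1.1848$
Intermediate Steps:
$h = 389160$ ($h = \left(-90\right) 94 \left(-46\right) = \left(-8460\right) \left(-46\right) = 389160$)
$- \frac{461080}{h} = - \frac{461080}{389160} = \left(-461080\right) \frac{1}{389160} = - \frac{11527}{9729}$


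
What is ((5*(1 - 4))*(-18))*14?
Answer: 3780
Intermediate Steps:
((5*(1 - 4))*(-18))*14 = ((5*(-3))*(-18))*14 = -15*(-18)*14 = 270*14 = 3780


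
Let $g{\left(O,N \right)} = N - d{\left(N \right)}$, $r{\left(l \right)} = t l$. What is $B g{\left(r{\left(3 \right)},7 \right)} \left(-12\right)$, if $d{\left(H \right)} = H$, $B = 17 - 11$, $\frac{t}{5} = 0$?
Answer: $0$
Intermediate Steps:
$t = 0$ ($t = 5 \cdot 0 = 0$)
$r{\left(l \right)} = 0$ ($r{\left(l \right)} = 0 l = 0$)
$B = 6$
$g{\left(O,N \right)} = 0$ ($g{\left(O,N \right)} = N - N = 0$)
$B g{\left(r{\left(3 \right)},7 \right)} \left(-12\right) = 6 \cdot 0 \left(-12\right) = 0 \left(-12\right) = 0$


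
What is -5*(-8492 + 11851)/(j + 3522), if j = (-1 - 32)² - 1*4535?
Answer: -16795/76 ≈ -220.99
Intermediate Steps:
j = -3446 (j = (-33)² - 4535 = 1089 - 4535 = -3446)
-5*(-8492 + 11851)/(j + 3522) = -5*(-8492 + 11851)/(-3446 + 3522) = -16795/76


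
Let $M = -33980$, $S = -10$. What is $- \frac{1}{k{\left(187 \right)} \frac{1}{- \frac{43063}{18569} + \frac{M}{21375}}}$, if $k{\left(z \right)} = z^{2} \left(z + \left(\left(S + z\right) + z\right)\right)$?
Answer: $\frac{310289249}{1529535098319525} \approx 2.0287 \cdot 10^{-7}$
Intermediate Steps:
$k{\left(z \right)} = z^{2} \left(-10 + 3 z\right)$ ($k{\left(z \right)} = z^{2} \left(z + \left(\left(-10 + z\right) + z\right)\right) = z^{2} \left(z + \left(-10 + 2 z\right)\right) = z^{2} \left(-10 + 3 z\right)$)
$- \frac{1}{k{\left(187 \right)} \frac{1}{- \frac{43063}{18569} + \frac{M}{21375}}} = - \frac{1}{187^{2} \left(-10 + 3 \cdot 187\right) \frac{1}{- \frac{43063}{18569} - \frac{33980}{21375}}} = - \frac{1}{34969 \left(-10 + 561\right) \frac{1}{\left(-43063\right) \frac{1}{18569} - \frac{6796}{4275}}} = - \frac{1}{34969 \cdot 551 \frac{1}{- \frac{43063}{18569} - \frac{6796}{4275}}} = - \frac{1}{19267919 \frac{1}{- \frac{310289249}{79382475}}} = - \frac{1}{19267919 \left(- \frac{79382475}{310289249}\right)} = - \frac{1}{- \frac{1529535098319525}{310289249}} = \left(-1\right) \left(- \frac{310289249}{1529535098319525}\right) = \frac{310289249}{1529535098319525}$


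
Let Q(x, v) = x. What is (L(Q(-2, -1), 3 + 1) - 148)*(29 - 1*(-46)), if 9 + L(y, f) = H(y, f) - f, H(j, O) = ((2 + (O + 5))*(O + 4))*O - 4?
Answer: 14025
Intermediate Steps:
H(j, O) = -4 + O*(4 + O)*(7 + O) (H(j, O) = ((2 + (5 + O))*(4 + O))*O - 4 = ((7 + O)*(4 + O))*O - 4 = ((4 + O)*(7 + O))*O - 4 = O*(4 + O)*(7 + O) - 4 = -4 + O*(4 + O)*(7 + O))
L(y, f) = -13 + f³ + 11*f² + 27*f (L(y, f) = -9 + ((-4 + f³ + 11*f² + 28*f) - f) = -9 + (-4 + f³ + 11*f² + 27*f) = -13 + f³ + 11*f² + 27*f)
(L(Q(-2, -1), 3 + 1) - 148)*(29 - 1*(-46)) = ((-13 + (3 + 1)³ + 11*(3 + 1)² + 27*(3 + 1)) - 148)*(29 - 1*(-46)) = ((-13 + 4³ + 11*4² + 27*4) - 148)*(29 + 46) = ((-13 + 64 + 11*16 + 108) - 148)*75 = ((-13 + 64 + 176 + 108) - 148)*75 = (335 - 148)*75 = 187*75 = 14025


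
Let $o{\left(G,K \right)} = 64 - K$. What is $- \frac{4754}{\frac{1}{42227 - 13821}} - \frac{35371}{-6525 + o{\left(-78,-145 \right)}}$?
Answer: $- \frac{852926019813}{6316} \approx -1.3504 \cdot 10^{8}$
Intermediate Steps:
$- \frac{4754}{\frac{1}{42227 - 13821}} - \frac{35371}{-6525 + o{\left(-78,-145 \right)}} = - \frac{4754}{\frac{1}{42227 - 13821}} - \frac{35371}{-6525 + \left(64 - -145\right)} = - \frac{4754}{\frac{1}{28406}} - \frac{35371}{-6525 + \left(64 + 145\right)} = - 4754 \frac{1}{\frac{1}{28406}} - \frac{35371}{-6525 + 209} = \left(-4754\right) 28406 - \frac{35371}{-6316} = -135042124 - - \frac{35371}{6316} = -135042124 + \frac{35371}{6316} = - \frac{852926019813}{6316}$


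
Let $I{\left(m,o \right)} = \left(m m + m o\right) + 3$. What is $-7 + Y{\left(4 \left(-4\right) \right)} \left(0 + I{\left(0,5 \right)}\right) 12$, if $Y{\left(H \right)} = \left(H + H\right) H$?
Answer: $18425$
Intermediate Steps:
$Y{\left(H \right)} = 2 H^{2}$ ($Y{\left(H \right)} = 2 H H = 2 H^{2}$)
$I{\left(m,o \right)} = 3 + m^{2} + m o$ ($I{\left(m,o \right)} = \left(m^{2} + m o\right) + 3 = 3 + m^{2} + m o$)
$-7 + Y{\left(4 \left(-4\right) \right)} \left(0 + I{\left(0,5 \right)}\right) 12 = -7 + 2 \left(4 \left(-4\right)\right)^{2} \left(0 + \left(3 + 0^{2} + 0 \cdot 5\right)\right) 12 = -7 + 2 \left(-16\right)^{2} \left(0 + \left(3 + 0 + 0\right)\right) 12 = -7 + 2 \cdot 256 \left(0 + 3\right) 12 = -7 + 512 \cdot 3 \cdot 12 = -7 + 1536 \cdot 12 = -7 + 18432 = 18425$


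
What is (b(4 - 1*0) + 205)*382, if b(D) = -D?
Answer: 76782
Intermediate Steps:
(b(4 - 1*0) + 205)*382 = (-(4 - 1*0) + 205)*382 = (-(4 + 0) + 205)*382 = (-1*4 + 205)*382 = (-4 + 205)*382 = 201*382 = 76782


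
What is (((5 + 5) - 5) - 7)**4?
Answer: 16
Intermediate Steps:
(((5 + 5) - 5) - 7)**4 = ((10 - 5) - 7)**4 = (5 - 7)**4 = (-2)**4 = 16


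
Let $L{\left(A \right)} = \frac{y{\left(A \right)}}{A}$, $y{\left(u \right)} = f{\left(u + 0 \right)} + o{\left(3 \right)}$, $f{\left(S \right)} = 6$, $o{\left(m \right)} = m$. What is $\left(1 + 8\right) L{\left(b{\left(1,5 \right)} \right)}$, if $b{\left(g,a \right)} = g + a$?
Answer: $\frac{27}{2} \approx 13.5$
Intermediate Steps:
$b{\left(g,a \right)} = a + g$
$y{\left(u \right)} = 9$ ($y{\left(u \right)} = 6 + 3 = 9$)
$L{\left(A \right)} = \frac{9}{A}$
$\left(1 + 8\right) L{\left(b{\left(1,5 \right)} \right)} = \left(1 + 8\right) \frac{9}{5 + 1} = 9 \cdot \frac{9}{6} = 9 \cdot 9 \cdot \frac{1}{6} = 9 \cdot \frac{3}{2} = \frac{27}{2}$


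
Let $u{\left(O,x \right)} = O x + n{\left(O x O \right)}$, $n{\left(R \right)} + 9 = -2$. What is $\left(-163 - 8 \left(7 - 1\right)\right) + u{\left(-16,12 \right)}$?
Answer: $-414$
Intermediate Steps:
$n{\left(R \right)} = -11$ ($n{\left(R \right)} = -9 - 2 = -11$)
$u{\left(O,x \right)} = -11 + O x$ ($u{\left(O,x \right)} = O x - 11 = -11 + O x$)
$\left(-163 - 8 \left(7 - 1\right)\right) + u{\left(-16,12 \right)} = \left(-163 - 8 \left(7 - 1\right)\right) - 203 = \left(-163 - 48\right) - 203 = -211 - 203 = -414$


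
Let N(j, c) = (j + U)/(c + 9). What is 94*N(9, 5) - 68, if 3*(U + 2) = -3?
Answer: -194/7 ≈ -27.714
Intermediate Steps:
U = -3 (U = -2 + (⅓)*(-3) = -2 - 1 = -3)
N(j, c) = (-3 + j)/(9 + c) (N(j, c) = (j - 3)/(c + 9) = (-3 + j)/(9 + c))
94*N(9, 5) - 68 = 94*((-3 + 9)/(9 + 5)) - 68 = 94*(6/14) - 68 = 94*((1/14)*6) - 68 = 94*(3/7) - 68 = 282/7 - 68 = -194/7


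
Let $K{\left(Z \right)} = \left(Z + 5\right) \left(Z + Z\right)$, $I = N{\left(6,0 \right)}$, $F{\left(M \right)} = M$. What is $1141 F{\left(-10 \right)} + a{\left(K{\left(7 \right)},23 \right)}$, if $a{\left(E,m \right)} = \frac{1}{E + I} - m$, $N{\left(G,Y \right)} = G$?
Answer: $- \frac{1989341}{174} \approx -11433.0$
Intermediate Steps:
$I = 6$
$K{\left(Z \right)} = 2 Z \left(5 + Z\right)$ ($K{\left(Z \right)} = \left(5 + Z\right) 2 Z = 2 Z \left(5 + Z\right)$)
$a{\left(E,m \right)} = \frac{1}{6 + E} - m$ ($a{\left(E,m \right)} = \frac{1}{E + 6} - m = \frac{1}{6 + E} - m$)
$1141 F{\left(-10 \right)} + a{\left(K{\left(7 \right)},23 \right)} = 1141 \left(-10\right) + \frac{1 - 138 - 2 \cdot 7 \left(5 + 7\right) 23}{6 + 2 \cdot 7 \left(5 + 7\right)} = -11410 + \frac{1 - 138 - 2 \cdot 7 \cdot 12 \cdot 23}{6 + 2 \cdot 7 \cdot 12} = -11410 + \frac{1 - 138 - 168 \cdot 23}{6 + 168} = -11410 + \frac{1 - 138 - 3864}{174} = -11410 + \frac{1}{174} \left(-4001\right) = -11410 - \frac{4001}{174} = - \frac{1989341}{174}$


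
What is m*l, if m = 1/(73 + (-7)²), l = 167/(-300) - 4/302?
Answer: -25817/5526600 ≈ -0.0046714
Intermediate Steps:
l = -25817/45300 (l = 167*(-1/300) - 4*1/302 = -167/300 - 2/151 = -25817/45300 ≈ -0.56991)
m = 1/122 (m = 1/(73 + 49) = 1/122 ≈ 0.0081967)
m*l = (1/122)*(-25817/45300) = -25817/5526600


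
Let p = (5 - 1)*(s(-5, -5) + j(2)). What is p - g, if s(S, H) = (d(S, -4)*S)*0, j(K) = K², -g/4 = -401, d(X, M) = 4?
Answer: -1588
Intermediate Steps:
g = 1604 (g = -4*(-401) = 1604)
s(S, H) = 0 (s(S, H) = (4*S)*0 = 0)
p = 16 (p = (5 - 1)*(0 + 2²) = 4*(0 + 4) = 4*4 = 16)
p - g = 16 - 1*1604 = 16 - 1604 = -1588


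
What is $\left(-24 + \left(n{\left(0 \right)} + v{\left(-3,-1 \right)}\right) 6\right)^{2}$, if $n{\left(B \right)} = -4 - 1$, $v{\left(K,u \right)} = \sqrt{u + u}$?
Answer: $2844 - 648 i \sqrt{2} \approx 2844.0 - 916.41 i$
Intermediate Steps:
$v{\left(K,u \right)} = \sqrt{2} \sqrt{u}$ ($v{\left(K,u \right)} = \sqrt{2 u} = \sqrt{2} \sqrt{u}$)
$n{\left(B \right)} = -5$ ($n{\left(B \right)} = -4 - 1 = -5$)
$\left(-24 + \left(n{\left(0 \right)} + v{\left(-3,-1 \right)}\right) 6\right)^{2} = \left(-24 + \left(-5 + \sqrt{2} \sqrt{-1}\right) 6\right)^{2} = \left(-24 + \left(-5 + \sqrt{2} i\right) 6\right)^{2} = \left(-24 + \left(-5 + i \sqrt{2}\right) 6\right)^{2} = \left(-24 - \left(30 - 6 i \sqrt{2}\right)\right)^{2} = \left(-54 + 6 i \sqrt{2}\right)^{2}$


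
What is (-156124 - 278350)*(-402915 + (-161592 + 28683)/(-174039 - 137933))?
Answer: 27306270648723627/155986 ≈ 1.7506e+11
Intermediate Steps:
(-156124 - 278350)*(-402915 + (-161592 + 28683)/(-174039 - 137933)) = -434474*(-402915 - 132909/(-311972)) = -434474*(-402915 - 132909*(-1/311972)) = -434474*(-402915 + 132909/311972) = -434474*(-125698065471/311972) = 27306270648723627/155986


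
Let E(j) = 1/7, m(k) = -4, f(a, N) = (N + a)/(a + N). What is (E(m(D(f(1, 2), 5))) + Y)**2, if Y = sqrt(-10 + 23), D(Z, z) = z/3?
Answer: 638/49 + 2*sqrt(13)/7 ≈ 14.051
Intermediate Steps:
f(a, N) = 1 (f(a, N) = (N + a)/(N + a) = 1)
D(Z, z) = z/3 (D(Z, z) = z*(1/3) = z/3)
E(j) = 1/7
Y = sqrt(13) ≈ 3.6056
(E(m(D(f(1, 2), 5))) + Y)**2 = (1/7 + sqrt(13))**2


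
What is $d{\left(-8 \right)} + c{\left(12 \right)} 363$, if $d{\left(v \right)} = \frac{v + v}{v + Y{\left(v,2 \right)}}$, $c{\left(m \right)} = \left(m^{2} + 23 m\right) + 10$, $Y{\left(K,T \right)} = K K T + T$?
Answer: $\frac{9521482}{61} \approx 1.5609 \cdot 10^{5}$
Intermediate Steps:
$Y{\left(K,T \right)} = T + T K^{2}$ ($Y{\left(K,T \right)} = K^{2} T + T = T K^{2} + T = T + T K^{2}$)
$c{\left(m \right)} = 10 + m^{2} + 23 m$
$d{\left(v \right)} = \frac{2 v}{2 + v + 2 v^{2}}$ ($d{\left(v \right)} = \frac{v + v}{v + 2 \left(1 + v^{2}\right)} = \frac{2 v}{v + \left(2 + 2 v^{2}\right)} = \frac{2 v}{2 + v + 2 v^{2}}$)
$d{\left(-8 \right)} + c{\left(12 \right)} 363 = 2 \left(-8\right) \frac{1}{2 - 8 + 2 \left(-8\right)^{2}} + \left(10 + 12^{2} + 23 \cdot 12\right) 363 = 2 \left(-8\right) \frac{1}{2 - 8 + 2 \cdot 64} + \left(10 + 144 + 276\right) 363 = 2 \left(-8\right) \frac{1}{2 - 8 + 128} + 430 \cdot 363 = 2 \left(-8\right) \frac{1}{122} + 156090 = - \frac{8}{61} + 156090 = \frac{9521482}{61}$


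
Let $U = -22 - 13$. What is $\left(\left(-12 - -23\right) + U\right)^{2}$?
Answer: $576$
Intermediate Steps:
$U = -35$ ($U = -22 - 13 = -35$)
$\left(\left(-12 - -23\right) + U\right)^{2} = \left(\left(-12 - -23\right) - 35\right)^{2} = \left(\left(-12 + 23\right) - 35\right)^{2} = \left(11 - 35\right)^{2} = \left(-24\right)^{2} = 576$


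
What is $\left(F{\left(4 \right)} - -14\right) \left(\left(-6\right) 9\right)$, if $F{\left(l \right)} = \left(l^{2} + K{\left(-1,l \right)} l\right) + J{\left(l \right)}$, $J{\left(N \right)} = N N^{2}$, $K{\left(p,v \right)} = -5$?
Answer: $-3996$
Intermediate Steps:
$J{\left(N \right)} = N^{3}$
$F{\left(l \right)} = l^{2} + l^{3} - 5 l$ ($F{\left(l \right)} = \left(l^{2} - 5 l\right) + l^{3} = l^{2} + l^{3} - 5 l$)
$\left(F{\left(4 \right)} - -14\right) \left(\left(-6\right) 9\right) = \left(4 \left(-5 + 4 + 4^{2}\right) - -14\right) \left(\left(-6\right) 9\right) = \left(4 \left(-5 + 4 + 16\right) + 14\right) \left(-54\right) = \left(4 \cdot 15 + 14\right) \left(-54\right) = \left(60 + 14\right) \left(-54\right) = 74 \left(-54\right) = -3996$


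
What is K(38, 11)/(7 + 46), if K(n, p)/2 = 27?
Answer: 54/53 ≈ 1.0189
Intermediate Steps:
K(n, p) = 54 (K(n, p) = 2*27 = 54)
K(38, 11)/(7 + 46) = 54/(7 + 46) = 54/53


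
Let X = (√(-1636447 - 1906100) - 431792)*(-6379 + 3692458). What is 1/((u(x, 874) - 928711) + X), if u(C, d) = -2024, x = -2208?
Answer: -530540118101/844434495149888744629212 - 1228693*I*√3542547/844434495149888744629212 ≈ -6.2828e-13 - 2.7386e-15*I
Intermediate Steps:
X = -1591619423568 + 3686079*I*√3542547 (X = (√(-3542547) - 431792)*3686079 = (I*√3542547 - 431792)*3686079 = (-431792 + I*√3542547)*3686079 = -1591619423568 + 3686079*I*√3542547 ≈ -1.5916e+12 + 6.9378e+9*I)
1/((u(x, 874) - 928711) + X) = 1/((-2024 - 928711) + (-1591619423568 + 3686079*I*√3542547)) = 1/(-930735 + (-1591619423568 + 3686079*I*√3542547)) = 1/(-1591620354303 + 3686079*I*√3542547)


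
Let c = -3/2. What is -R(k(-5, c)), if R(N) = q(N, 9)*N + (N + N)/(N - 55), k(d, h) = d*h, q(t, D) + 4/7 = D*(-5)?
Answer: 90999/266 ≈ 342.10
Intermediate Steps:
c = -3/2 (c = -3*1/2 = -3/2 ≈ -1.5000)
q(t, D) = -4/7 - 5*D (q(t, D) = -4/7 + D*(-5) = -4/7 - 5*D)
R(N) = -319*N/7 + 2*N/(-55 + N) (R(N) = (-4/7 - 5*9)*N + (N + N)/(N - 55) = (-4/7 - 45)*N + (2*N)/(-55 + N) = -319*N/7 + 2*N/(-55 + N))
-R(k(-5, c)) = -(-5*(-3/2))*(17559 - (-1595)*(-3)/2)/(7*(-55 - 5*(-3/2))) = -15*(17559 - 319*15/2)/(7*2*(-55 + 15/2)) = -15*(17559 - 4785/2)/(7*2*(-95/2)) = -15*(-2)*30333/(7*2*95*2) = -1*(-90999/266) = 90999/266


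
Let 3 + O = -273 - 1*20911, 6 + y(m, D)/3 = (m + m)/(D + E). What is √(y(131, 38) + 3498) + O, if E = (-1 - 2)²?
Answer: -21187 + 7*√157638/47 ≈ -21128.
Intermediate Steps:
E = 9 (E = (-3)² = 9)
y(m, D) = -18 + 6*m/(9 + D) (y(m, D) = -18 + 3*((m + m)/(D + 9)) = -18 + 3*((2*m)/(9 + D)) = -18 + 3*(2*m/(9 + D)) = -18 + 6*m/(9 + D))
O = -21187 (O = -3 + (-273 - 1*20911) = -3 + (-273 - 20911) = -3 - 21184 = -21187)
√(y(131, 38) + 3498) + O = √(6*(-27 + 131 - 3*38)/(9 + 38) + 3498) - 21187 = √(6*(-27 + 131 - 114)/47 + 3498) - 21187 = √(6*(1/47)*(-10) + 3498) - 21187 = √(-60/47 + 3498) - 21187 = √(164346/47) - 21187 = 7*√157638/47 - 21187 = -21187 + 7*√157638/47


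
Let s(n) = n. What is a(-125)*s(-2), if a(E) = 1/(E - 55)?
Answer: 1/90 ≈ 0.011111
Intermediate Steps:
a(E) = 1/(-55 + E)
a(-125)*s(-2) = -2/(-55 - 125) = -2/(-180) = -1/180*(-2) = 1/90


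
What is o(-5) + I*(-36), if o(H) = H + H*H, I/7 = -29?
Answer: 7328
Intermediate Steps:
I = -203 (I = 7*(-29) = -203)
o(H) = H + H**2
o(-5) + I*(-36) = -5*(1 - 5) - 203*(-36) = -5*(-4) + 7308 = 20 + 7308 = 7328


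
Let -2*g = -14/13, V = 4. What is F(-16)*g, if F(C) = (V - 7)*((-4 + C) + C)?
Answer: 756/13 ≈ 58.154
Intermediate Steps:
F(C) = 12 - 6*C (F(C) = (4 - 7)*((-4 + C) + C) = -3*(-4 + 2*C) = 12 - 6*C)
g = 7/13 (g = -(-7)/13 = -½*(-14/13) = 7/13 ≈ 0.53846)
F(-16)*g = (12 - 6*(-16))*(7/13) = (12 + 96)*(7/13) = 108*(7/13) = 756/13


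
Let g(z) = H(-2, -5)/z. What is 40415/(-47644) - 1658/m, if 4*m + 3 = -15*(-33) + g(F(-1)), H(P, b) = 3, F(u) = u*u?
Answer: -335980433/23583780 ≈ -14.246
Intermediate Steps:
F(u) = u**2
g(z) = 3/z
m = 495/4 (m = -3/4 + (-15*(-33) + 3/((-1)**2))/4 = -3/4 + (495 + 3/1)/4 = -3/4 + (495 + 3*1)/4 = -3/4 + (495 + 3)/4 = -3/4 + (1/4)*498 = -3/4 + 249/2 = 495/4 ≈ 123.75)
40415/(-47644) - 1658/m = 40415/(-47644) - 1658/495/4 = 40415*(-1/47644) - 1658*4/495 = -40415/47644 - 6632/495 = -335980433/23583780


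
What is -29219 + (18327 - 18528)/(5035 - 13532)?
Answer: -248273642/8497 ≈ -29219.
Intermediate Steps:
-29219 + (18327 - 18528)/(5035 - 13532) = -29219 - 201/(-8497) = -29219 - 201*(-1/8497) = -29219 + 201/8497 = -248273642/8497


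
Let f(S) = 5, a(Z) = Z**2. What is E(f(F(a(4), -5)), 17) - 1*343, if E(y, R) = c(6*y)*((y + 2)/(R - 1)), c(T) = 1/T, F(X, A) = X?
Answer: -164633/480 ≈ -342.99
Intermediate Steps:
E(y, R) = (2 + y)/(6*y*(-1 + R)) (E(y, R) = ((y + 2)/(R - 1))/((6*y)) = (1/(6*y))*((2 + y)/(-1 + R)) = (2 + y)/(6*y*(-1 + R)))
E(f(F(a(4), -5)), 17) - 1*343 = (1/6)*(2 + 5)/(5*(-1 + 17)) - 1*343 = (1/6)*(1/5)*7/16 - 343 = (1/6)*(1/5)*(1/16)*7 - 343 = 7/480 - 343 = -164633/480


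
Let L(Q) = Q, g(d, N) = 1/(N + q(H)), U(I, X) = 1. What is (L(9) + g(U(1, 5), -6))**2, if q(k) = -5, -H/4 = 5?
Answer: 9604/121 ≈ 79.372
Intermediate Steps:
H = -20 (H = -4*5 = -20)
g(d, N) = 1/(-5 + N) (g(d, N) = 1/(N - 5) = 1/(-5 + N))
(L(9) + g(U(1, 5), -6))**2 = (9 + 1/(-5 - 6))**2 = (9 + 1/(-11))**2 = (9 - 1/11)**2 = (98/11)**2 = 9604/121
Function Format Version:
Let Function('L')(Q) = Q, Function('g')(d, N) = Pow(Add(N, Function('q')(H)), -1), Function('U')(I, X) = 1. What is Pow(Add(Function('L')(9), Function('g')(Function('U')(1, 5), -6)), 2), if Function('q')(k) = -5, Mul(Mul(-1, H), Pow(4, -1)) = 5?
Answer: Rational(9604, 121) ≈ 79.372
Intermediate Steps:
H = -20 (H = Mul(-4, 5) = -20)
Function('g')(d, N) = Pow(Add(-5, N), -1) (Function('g')(d, N) = Pow(Add(N, -5), -1) = Pow(Add(-5, N), -1))
Pow(Add(Function('L')(9), Function('g')(Function('U')(1, 5), -6)), 2) = Pow(Add(9, Pow(Add(-5, -6), -1)), 2) = Pow(Add(9, Pow(-11, -1)), 2) = Pow(Add(9, Rational(-1, 11)), 2) = Pow(Rational(98, 11), 2) = Rational(9604, 121)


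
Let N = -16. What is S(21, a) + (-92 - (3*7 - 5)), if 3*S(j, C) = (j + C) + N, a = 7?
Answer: -104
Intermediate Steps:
S(j, C) = -16/3 + C/3 + j/3 (S(j, C) = ((j + C) - 16)/3 = ((C + j) - 16)/3 = (-16 + C + j)/3 = -16/3 + C/3 + j/3)
S(21, a) + (-92 - (3*7 - 5)) = (-16/3 + (1/3)*7 + (1/3)*21) + (-92 - (3*7 - 5)) = (-16/3 + 7/3 + 7) + (-92 - (21 - 5)) = 4 + (-92 - 1*16) = 4 + (-92 - 16) = 4 - 108 = -104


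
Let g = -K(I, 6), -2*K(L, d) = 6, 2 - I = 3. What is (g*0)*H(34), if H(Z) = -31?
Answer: 0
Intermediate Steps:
I = -1 (I = 2 - 1*3 = 2 - 3 = -1)
K(L, d) = -3 (K(L, d) = -½*6 = -3)
g = 3 (g = -1*(-3) = 3)
(g*0)*H(34) = (3*0)*(-31) = 0*(-31) = 0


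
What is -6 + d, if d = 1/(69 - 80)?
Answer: -67/11 ≈ -6.0909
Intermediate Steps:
d = -1/11 (d = 1/(-11) = -1/11 ≈ -0.090909)
-6 + d = -6 - 1/11 = -67/11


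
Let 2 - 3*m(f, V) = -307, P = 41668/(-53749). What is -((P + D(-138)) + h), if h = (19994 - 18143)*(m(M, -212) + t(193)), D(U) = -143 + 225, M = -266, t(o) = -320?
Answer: 21584833833/53749 ≈ 4.0159e+5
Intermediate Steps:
P = -41668/53749 (P = 41668*(-1/53749) = -41668/53749 ≈ -0.77523)
m(f, V) = 103 (m(f, V) = ⅔ - ⅓*(-307) = ⅔ + 307/3 = 103)
D(U) = 82
h = -401667 (h = (19994 - 18143)*(103 - 320) = 1851*(-217) = -401667)
-((P + D(-138)) + h) = -((-41668/53749 + 82) - 401667) = -(4365750/53749 - 401667) = -1*(-21584833833/53749) = 21584833833/53749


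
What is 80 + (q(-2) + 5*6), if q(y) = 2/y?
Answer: 109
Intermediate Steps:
80 + (q(-2) + 5*6) = 80 + (2/(-2) + 5*6) = 80 + (2*(-½) + 30) = 80 + (-1 + 30) = 80 + 29 = 109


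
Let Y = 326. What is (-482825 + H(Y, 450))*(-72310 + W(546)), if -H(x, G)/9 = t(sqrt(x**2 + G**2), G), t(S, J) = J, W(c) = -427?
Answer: 35413826875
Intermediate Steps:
H(x, G) = -9*G
(-482825 + H(Y, 450))*(-72310 + W(546)) = (-482825 - 9*450)*(-72310 - 427) = (-482825 - 4050)*(-72737) = -486875*(-72737) = 35413826875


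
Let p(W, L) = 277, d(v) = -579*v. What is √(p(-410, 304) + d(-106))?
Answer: √61651 ≈ 248.30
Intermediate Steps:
√(p(-410, 304) + d(-106)) = √(277 - 579*(-106)) = √(277 + 61374) = √61651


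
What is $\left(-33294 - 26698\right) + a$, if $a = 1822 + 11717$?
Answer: $-46453$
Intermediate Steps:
$a = 13539$
$\left(-33294 - 26698\right) + a = \left(-33294 - 26698\right) + 13539 = -59992 + 13539 = -46453$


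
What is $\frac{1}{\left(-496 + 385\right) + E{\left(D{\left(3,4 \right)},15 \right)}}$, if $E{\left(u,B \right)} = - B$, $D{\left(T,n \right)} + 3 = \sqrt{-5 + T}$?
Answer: $- \frac{1}{126} \approx -0.0079365$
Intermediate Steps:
$D{\left(T,n \right)} = -3 + \sqrt{-5 + T}$
$\frac{1}{\left(-496 + 385\right) + E{\left(D{\left(3,4 \right)},15 \right)}} = \frac{1}{\left(-496 + 385\right) - 15} = \frac{1}{-111 - 15} = \frac{1}{-126} = - \frac{1}{126}$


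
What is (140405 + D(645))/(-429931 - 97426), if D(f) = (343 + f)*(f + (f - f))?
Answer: -45745/31021 ≈ -1.4746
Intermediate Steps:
D(f) = f*(343 + f) (D(f) = (343 + f)*(f + 0) = (343 + f)*f = f*(343 + f))
(140405 + D(645))/(-429931 - 97426) = (140405 + 645*(343 + 645))/(-429931 - 97426) = (140405 + 645*988)/(-527357) = (140405 + 637260)*(-1/527357) = 777665*(-1/527357) = -45745/31021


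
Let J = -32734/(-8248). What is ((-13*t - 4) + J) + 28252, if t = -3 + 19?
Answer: 115653327/4124 ≈ 28044.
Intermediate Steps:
t = 16
J = 16367/4124 (J = -32734*(-1/8248) = 16367/4124 ≈ 3.9687)
((-13*t - 4) + J) + 28252 = ((-13*16 - 4) + 16367/4124) + 28252 = ((-208 - 4) + 16367/4124) + 28252 = (-212 + 16367/4124) + 28252 = -857921/4124 + 28252 = 115653327/4124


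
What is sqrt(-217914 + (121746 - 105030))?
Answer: I*sqrt(201198) ≈ 448.55*I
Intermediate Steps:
sqrt(-217914 + (121746 - 105030)) = sqrt(-217914 + 16716) = sqrt(-201198) = I*sqrt(201198)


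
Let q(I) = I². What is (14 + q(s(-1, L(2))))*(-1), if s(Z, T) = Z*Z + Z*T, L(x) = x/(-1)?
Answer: -23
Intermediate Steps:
L(x) = -x (L(x) = x*(-1) = -x)
s(Z, T) = Z² + T*Z
(14 + q(s(-1, L(2))))*(-1) = (14 + (-(-1*2 - 1))²)*(-1) = (14 + (-(-2 - 1))²)*(-1) = (14 + (-1*(-3))²)*(-1) = (14 + 3²)*(-1) = (14 + 9)*(-1) = 23*(-1) = -23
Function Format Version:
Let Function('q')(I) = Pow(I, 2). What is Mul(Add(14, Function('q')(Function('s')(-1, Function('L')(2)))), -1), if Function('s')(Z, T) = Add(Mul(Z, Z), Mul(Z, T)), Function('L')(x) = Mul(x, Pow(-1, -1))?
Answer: -23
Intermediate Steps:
Function('L')(x) = Mul(-1, x) (Function('L')(x) = Mul(x, -1) = Mul(-1, x))
Function('s')(Z, T) = Add(Pow(Z, 2), Mul(T, Z))
Mul(Add(14, Function('q')(Function('s')(-1, Function('L')(2)))), -1) = Mul(Add(14, Pow(Mul(-1, Add(Mul(-1, 2), -1)), 2)), -1) = Mul(Add(14, Pow(Mul(-1, Add(-2, -1)), 2)), -1) = Mul(Add(14, Pow(Mul(-1, -3), 2)), -1) = Mul(Add(14, Pow(3, 2)), -1) = Mul(Add(14, 9), -1) = Mul(23, -1) = -23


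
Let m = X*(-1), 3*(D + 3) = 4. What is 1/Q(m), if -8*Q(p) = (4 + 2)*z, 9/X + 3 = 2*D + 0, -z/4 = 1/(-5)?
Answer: -5/3 ≈ -1.6667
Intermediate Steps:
z = 4/5 (z = -4/(-5) = -4*(-1)/5 = -4*(-1/5) = 4/5 ≈ 0.80000)
D = -5/3 (D = -3 + (1/3)*4 = -3 + 4/3 = -5/3 ≈ -1.6667)
X = -27/19 (X = 9/(-3 + (2*(-5/3) + 0)) = 9/(-3 + (-10/3 + 0)) = 9/(-3 - 10/3) = 9/(-19/3) = 9*(-3/19) = -27/19 ≈ -1.4211)
m = 27/19 (m = -27/19*(-1) = 27/19 ≈ 1.4211)
Q(p) = -3/5 (Q(p) = -(4 + 2)*4/(8*5) = -3*4/(4*5) = -1/8*24/5 = -3/5)
1/Q(m) = 1/(-3/5) = -5/3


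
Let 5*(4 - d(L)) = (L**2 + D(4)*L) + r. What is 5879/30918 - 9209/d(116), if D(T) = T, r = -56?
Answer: 752504093/214014396 ≈ 3.5161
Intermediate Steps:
d(L) = 76/5 - 4*L/5 - L**2/5 (d(L) = 4 - ((L**2 + 4*L) - 56)/5 = 4 - (-56 + L**2 + 4*L)/5 = 4 + (56/5 - 4*L/5 - L**2/5) = 76/5 - 4*L/5 - L**2/5)
5879/30918 - 9209/d(116) = 5879/30918 - 9209/(76/5 - 4/5*116 - 1/5*116**2) = 5879*(1/30918) - 9209/(76/5 - 464/5 - 1/5*13456) = 5879/30918 - 9209/(76/5 - 464/5 - 13456/5) = 5879/30918 - 9209/(-13844/5) = 5879/30918 - 9209*(-5/13844) = 5879/30918 + 46045/13844 = 752504093/214014396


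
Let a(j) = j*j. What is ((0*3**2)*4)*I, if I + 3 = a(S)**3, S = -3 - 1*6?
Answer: 0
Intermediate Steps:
S = -9 (S = -3 - 6 = -9)
a(j) = j**2
I = 531438 (I = -3 + ((-9)**2)**3 = -3 + 81**3 = -3 + 531441 = 531438)
((0*3**2)*4)*I = ((0*3**2)*4)*531438 = ((0*9)*4)*531438 = (0*4)*531438 = 0*531438 = 0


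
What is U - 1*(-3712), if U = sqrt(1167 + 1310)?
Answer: 3712 + sqrt(2477) ≈ 3761.8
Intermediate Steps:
U = sqrt(2477) ≈ 49.769
U - 1*(-3712) = sqrt(2477) - 1*(-3712) = sqrt(2477) + 3712 = 3712 + sqrt(2477)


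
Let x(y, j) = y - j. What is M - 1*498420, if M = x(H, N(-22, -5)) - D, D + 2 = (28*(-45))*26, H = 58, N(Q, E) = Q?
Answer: -465578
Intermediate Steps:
D = -32762 (D = -2 + (28*(-45))*26 = -2 - 1260*26 = -2 - 32760 = -32762)
M = 32842 (M = (58 - 1*(-22)) - 1*(-32762) = (58 + 22) + 32762 = 80 + 32762 = 32842)
M - 1*498420 = 32842 - 1*498420 = 32842 - 498420 = -465578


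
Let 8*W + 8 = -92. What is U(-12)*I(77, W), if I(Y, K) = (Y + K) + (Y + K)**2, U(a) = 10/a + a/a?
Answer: 5633/8 ≈ 704.13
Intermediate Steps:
W = -25/2 (W = -1 + (1/8)*(-92) = -1 - 23/2 = -25/2 ≈ -12.500)
U(a) = 1 + 10/a (U(a) = 10/a + 1 = 1 + 10/a)
I(Y, K) = K + Y + (K + Y)**2 (I(Y, K) = (K + Y) + (K + Y)**2 = K + Y + (K + Y)**2)
U(-12)*I(77, W) = ((10 - 12)/(-12))*(-25/2 + 77 + (-25/2 + 77)**2) = (-1/12*(-2))*(-25/2 + 77 + (129/2)**2) = (-25/2 + 77 + 16641/4)/6 = (1/6)*(16899/4) = 5633/8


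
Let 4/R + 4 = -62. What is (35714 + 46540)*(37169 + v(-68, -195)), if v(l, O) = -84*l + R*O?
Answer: 38809164534/11 ≈ 3.5281e+9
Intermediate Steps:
R = -2/33 (R = 4/(-4 - 62) = 4/(-66) = 4*(-1/66) = -2/33 ≈ -0.060606)
v(l, O) = -84*l - 2*O/33
(35714 + 46540)*(37169 + v(-68, -195)) = (35714 + 46540)*(37169 + (-84*(-68) - 2/33*(-195))) = 82254*(37169 + (5712 + 130/11)) = 82254*(37169 + 62962/11) = 82254*(471821/11) = 38809164534/11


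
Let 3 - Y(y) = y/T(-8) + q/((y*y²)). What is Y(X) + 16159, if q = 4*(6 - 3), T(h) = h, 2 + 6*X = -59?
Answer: 176072690831/10895088 ≈ 16161.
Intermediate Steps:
X = -61/6 (X = -⅓ + (⅙)*(-59) = -⅓ - 59/6 = -61/6 ≈ -10.167)
q = 12 (q = 4*3 = 12)
Y(y) = 3 - 12/y³ + y/8 (Y(y) = 3 - (y/(-8) + 12/((y*y²))) = 3 - (y*(-⅛) + 12/(y³)) = 3 - (-y/8 + 12/y³) = 3 - (12/y³ - y/8) = 3 + (-12/y³ + y/8) = 3 - 12/y³ + y/8)
Y(X) + 16159 = (3 - 12/(-61/6)³ + (⅛)*(-61/6)) + 16159 = (3 - 12*(-216/226981) - 61/48) + 16159 = (3 + 2592/226981 - 61/48) + 16159 = 18963839/10895088 + 16159 = 176072690831/10895088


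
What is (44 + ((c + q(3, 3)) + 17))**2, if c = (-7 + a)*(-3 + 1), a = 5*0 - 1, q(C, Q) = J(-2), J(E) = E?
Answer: 5625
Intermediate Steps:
q(C, Q) = -2
a = -1 (a = 0 - 1 = -1)
c = 16 (c = (-7 - 1)*(-3 + 1) = -8*(-2) = 16)
(44 + ((c + q(3, 3)) + 17))**2 = (44 + ((16 - 2) + 17))**2 = (44 + (14 + 17))**2 = (44 + 31)**2 = 75**2 = 5625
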